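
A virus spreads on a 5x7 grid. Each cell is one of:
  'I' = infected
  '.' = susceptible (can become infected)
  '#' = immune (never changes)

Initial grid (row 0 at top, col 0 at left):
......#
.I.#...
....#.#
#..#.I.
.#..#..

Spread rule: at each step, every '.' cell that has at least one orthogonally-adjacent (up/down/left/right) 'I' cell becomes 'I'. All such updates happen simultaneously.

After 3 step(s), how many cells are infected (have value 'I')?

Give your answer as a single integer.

Answer: 23

Derivation:
Step 0 (initial): 2 infected
Step 1: +8 new -> 10 infected
Step 2: +7 new -> 17 infected
Step 3: +6 new -> 23 infected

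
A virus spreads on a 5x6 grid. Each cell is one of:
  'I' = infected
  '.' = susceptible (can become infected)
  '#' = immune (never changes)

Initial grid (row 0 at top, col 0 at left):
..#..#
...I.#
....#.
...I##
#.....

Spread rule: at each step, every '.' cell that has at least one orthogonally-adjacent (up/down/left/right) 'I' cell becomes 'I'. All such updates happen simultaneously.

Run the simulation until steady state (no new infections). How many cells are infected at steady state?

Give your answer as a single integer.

Step 0 (initial): 2 infected
Step 1: +6 new -> 8 infected
Step 2: +6 new -> 14 infected
Step 3: +6 new -> 20 infected
Step 4: +2 new -> 22 infected
Step 5: +0 new -> 22 infected

Answer: 22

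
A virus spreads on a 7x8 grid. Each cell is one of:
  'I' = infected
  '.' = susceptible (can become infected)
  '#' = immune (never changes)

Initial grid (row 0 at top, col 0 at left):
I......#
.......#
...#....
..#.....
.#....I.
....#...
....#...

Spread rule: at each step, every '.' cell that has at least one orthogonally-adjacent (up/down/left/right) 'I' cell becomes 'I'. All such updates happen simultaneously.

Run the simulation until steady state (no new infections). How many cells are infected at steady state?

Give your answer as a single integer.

Answer: 49

Derivation:
Step 0 (initial): 2 infected
Step 1: +6 new -> 8 infected
Step 2: +10 new -> 18 infected
Step 3: +11 new -> 29 infected
Step 4: +11 new -> 40 infected
Step 5: +5 new -> 45 infected
Step 6: +3 new -> 48 infected
Step 7: +1 new -> 49 infected
Step 8: +0 new -> 49 infected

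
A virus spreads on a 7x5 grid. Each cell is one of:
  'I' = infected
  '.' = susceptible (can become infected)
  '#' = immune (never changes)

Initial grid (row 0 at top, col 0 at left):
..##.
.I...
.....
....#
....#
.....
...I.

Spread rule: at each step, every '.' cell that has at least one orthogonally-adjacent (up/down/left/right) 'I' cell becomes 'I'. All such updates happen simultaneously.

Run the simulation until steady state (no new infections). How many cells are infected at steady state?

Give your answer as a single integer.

Step 0 (initial): 2 infected
Step 1: +7 new -> 9 infected
Step 2: +9 new -> 18 infected
Step 3: +9 new -> 27 infected
Step 4: +4 new -> 31 infected
Step 5: +0 new -> 31 infected

Answer: 31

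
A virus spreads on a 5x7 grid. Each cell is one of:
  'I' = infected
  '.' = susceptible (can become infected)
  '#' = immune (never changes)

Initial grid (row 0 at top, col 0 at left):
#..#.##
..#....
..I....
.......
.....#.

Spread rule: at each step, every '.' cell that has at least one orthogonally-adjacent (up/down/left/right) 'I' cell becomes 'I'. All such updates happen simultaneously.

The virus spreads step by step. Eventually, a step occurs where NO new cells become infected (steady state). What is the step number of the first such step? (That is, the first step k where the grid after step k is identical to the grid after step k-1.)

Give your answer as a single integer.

Answer: 7

Derivation:
Step 0 (initial): 1 infected
Step 1: +3 new -> 4 infected
Step 2: +7 new -> 11 infected
Step 3: +8 new -> 19 infected
Step 4: +7 new -> 26 infected
Step 5: +2 new -> 28 infected
Step 6: +1 new -> 29 infected
Step 7: +0 new -> 29 infected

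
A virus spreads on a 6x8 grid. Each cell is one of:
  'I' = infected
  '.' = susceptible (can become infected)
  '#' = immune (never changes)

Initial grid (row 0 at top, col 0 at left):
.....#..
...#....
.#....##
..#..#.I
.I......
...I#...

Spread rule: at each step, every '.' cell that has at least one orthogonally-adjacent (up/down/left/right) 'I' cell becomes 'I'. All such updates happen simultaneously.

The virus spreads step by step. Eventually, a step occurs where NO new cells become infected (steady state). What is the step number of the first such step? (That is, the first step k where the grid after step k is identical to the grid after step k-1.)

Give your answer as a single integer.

Answer: 10

Derivation:
Step 0 (initial): 3 infected
Step 1: +8 new -> 11 infected
Step 2: +6 new -> 17 infected
Step 3: +5 new -> 22 infected
Step 4: +4 new -> 26 infected
Step 5: +5 new -> 31 infected
Step 6: +4 new -> 35 infected
Step 7: +2 new -> 37 infected
Step 8: +2 new -> 39 infected
Step 9: +1 new -> 40 infected
Step 10: +0 new -> 40 infected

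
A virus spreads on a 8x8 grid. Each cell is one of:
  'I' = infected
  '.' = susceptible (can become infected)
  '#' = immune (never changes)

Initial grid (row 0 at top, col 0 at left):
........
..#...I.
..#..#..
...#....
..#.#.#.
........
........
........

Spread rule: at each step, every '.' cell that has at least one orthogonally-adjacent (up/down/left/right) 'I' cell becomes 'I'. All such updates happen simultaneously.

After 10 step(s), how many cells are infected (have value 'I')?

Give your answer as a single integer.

Answer: 53

Derivation:
Step 0 (initial): 1 infected
Step 1: +4 new -> 5 infected
Step 2: +5 new -> 10 infected
Step 3: +5 new -> 15 infected
Step 4: +5 new -> 20 infected
Step 5: +3 new -> 23 infected
Step 6: +5 new -> 28 infected
Step 7: +7 new -> 35 infected
Step 8: +7 new -> 42 infected
Step 9: +5 new -> 47 infected
Step 10: +6 new -> 53 infected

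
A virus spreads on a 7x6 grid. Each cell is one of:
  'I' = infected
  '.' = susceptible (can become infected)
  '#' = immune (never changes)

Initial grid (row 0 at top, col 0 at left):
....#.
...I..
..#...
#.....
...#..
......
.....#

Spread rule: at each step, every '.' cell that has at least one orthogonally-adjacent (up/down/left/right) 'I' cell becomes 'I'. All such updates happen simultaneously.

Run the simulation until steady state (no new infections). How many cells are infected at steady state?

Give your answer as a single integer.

Step 0 (initial): 1 infected
Step 1: +4 new -> 5 infected
Step 2: +5 new -> 10 infected
Step 3: +7 new -> 17 infected
Step 4: +6 new -> 23 infected
Step 5: +4 new -> 27 infected
Step 6: +6 new -> 33 infected
Step 7: +3 new -> 36 infected
Step 8: +1 new -> 37 infected
Step 9: +0 new -> 37 infected

Answer: 37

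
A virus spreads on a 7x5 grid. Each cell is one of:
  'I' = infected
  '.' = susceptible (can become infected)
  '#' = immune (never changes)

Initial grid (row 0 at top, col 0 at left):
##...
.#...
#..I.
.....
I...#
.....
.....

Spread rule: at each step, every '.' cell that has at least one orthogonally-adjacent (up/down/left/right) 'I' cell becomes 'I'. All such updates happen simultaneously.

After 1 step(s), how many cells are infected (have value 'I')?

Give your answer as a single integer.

Answer: 9

Derivation:
Step 0 (initial): 2 infected
Step 1: +7 new -> 9 infected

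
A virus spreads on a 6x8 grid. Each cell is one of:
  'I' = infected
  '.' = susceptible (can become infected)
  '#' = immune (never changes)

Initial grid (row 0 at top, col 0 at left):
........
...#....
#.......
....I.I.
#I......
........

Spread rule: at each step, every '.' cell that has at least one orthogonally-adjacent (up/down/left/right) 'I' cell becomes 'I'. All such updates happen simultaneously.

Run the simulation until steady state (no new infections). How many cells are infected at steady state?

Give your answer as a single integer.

Step 0 (initial): 3 infected
Step 1: +10 new -> 13 infected
Step 2: +15 new -> 28 infected
Step 3: +9 new -> 37 infected
Step 4: +6 new -> 43 infected
Step 5: +2 new -> 45 infected
Step 6: +0 new -> 45 infected

Answer: 45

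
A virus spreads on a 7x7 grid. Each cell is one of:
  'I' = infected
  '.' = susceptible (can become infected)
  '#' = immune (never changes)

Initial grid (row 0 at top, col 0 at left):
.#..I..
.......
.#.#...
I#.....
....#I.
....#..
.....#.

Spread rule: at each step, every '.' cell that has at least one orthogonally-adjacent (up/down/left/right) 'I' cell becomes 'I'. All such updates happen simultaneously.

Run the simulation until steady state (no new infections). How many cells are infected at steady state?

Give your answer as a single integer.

Answer: 42

Derivation:
Step 0 (initial): 3 infected
Step 1: +8 new -> 11 infected
Step 2: +12 new -> 23 infected
Step 3: +10 new -> 33 infected
Step 4: +5 new -> 38 infected
Step 5: +2 new -> 40 infected
Step 6: +1 new -> 41 infected
Step 7: +1 new -> 42 infected
Step 8: +0 new -> 42 infected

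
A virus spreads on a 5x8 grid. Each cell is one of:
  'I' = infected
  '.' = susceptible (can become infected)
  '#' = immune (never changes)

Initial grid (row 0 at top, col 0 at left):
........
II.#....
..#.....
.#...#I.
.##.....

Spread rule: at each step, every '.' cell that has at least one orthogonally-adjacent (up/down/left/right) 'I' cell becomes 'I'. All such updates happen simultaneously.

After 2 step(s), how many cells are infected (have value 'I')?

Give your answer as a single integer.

Answer: 18

Derivation:
Step 0 (initial): 3 infected
Step 1: +8 new -> 11 infected
Step 2: +7 new -> 18 infected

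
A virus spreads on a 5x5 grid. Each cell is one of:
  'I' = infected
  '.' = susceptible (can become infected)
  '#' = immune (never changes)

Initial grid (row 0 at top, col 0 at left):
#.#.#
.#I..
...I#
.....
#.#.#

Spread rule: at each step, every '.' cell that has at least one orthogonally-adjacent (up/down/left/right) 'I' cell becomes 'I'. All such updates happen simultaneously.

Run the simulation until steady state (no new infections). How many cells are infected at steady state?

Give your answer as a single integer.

Answer: 16

Derivation:
Step 0 (initial): 2 infected
Step 1: +3 new -> 5 infected
Step 2: +6 new -> 11 infected
Step 3: +2 new -> 13 infected
Step 4: +3 new -> 16 infected
Step 5: +0 new -> 16 infected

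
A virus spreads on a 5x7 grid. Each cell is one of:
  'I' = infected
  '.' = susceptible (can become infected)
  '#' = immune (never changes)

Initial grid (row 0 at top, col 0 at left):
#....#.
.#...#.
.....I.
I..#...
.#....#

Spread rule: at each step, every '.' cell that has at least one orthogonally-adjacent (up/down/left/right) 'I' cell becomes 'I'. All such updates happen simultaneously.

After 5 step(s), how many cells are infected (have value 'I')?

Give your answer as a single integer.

Step 0 (initial): 2 infected
Step 1: +6 new -> 8 infected
Step 2: +9 new -> 17 infected
Step 3: +6 new -> 23 infected
Step 4: +3 new -> 26 infected
Step 5: +1 new -> 27 infected

Answer: 27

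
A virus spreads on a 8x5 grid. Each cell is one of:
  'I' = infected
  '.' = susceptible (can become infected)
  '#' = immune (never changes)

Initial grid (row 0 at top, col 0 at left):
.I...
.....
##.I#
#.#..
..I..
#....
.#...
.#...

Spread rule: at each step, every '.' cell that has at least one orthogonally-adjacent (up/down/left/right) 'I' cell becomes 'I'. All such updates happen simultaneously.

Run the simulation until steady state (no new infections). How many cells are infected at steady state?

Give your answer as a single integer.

Answer: 30

Derivation:
Step 0 (initial): 3 infected
Step 1: +9 new -> 12 infected
Step 2: +11 new -> 23 infected
Step 3: +4 new -> 27 infected
Step 4: +2 new -> 29 infected
Step 5: +1 new -> 30 infected
Step 6: +0 new -> 30 infected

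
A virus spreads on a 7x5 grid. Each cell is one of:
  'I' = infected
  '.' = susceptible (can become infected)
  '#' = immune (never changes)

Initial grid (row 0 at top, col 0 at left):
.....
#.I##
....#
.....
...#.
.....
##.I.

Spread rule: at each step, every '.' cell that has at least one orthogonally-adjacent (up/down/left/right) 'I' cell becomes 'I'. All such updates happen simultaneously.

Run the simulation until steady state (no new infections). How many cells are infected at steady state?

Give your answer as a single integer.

Step 0 (initial): 2 infected
Step 1: +6 new -> 8 infected
Step 2: +7 new -> 15 infected
Step 3: +8 new -> 23 infected
Step 4: +4 new -> 27 infected
Step 5: +1 new -> 28 infected
Step 6: +0 new -> 28 infected

Answer: 28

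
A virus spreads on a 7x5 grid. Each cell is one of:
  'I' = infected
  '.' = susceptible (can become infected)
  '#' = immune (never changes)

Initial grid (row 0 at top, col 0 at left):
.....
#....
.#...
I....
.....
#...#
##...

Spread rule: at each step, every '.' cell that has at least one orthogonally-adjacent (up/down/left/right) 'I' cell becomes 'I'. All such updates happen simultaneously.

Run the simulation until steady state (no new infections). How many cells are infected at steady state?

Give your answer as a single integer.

Answer: 29

Derivation:
Step 0 (initial): 1 infected
Step 1: +3 new -> 4 infected
Step 2: +2 new -> 6 infected
Step 3: +4 new -> 10 infected
Step 4: +5 new -> 15 infected
Step 5: +7 new -> 22 infected
Step 6: +4 new -> 26 infected
Step 7: +3 new -> 29 infected
Step 8: +0 new -> 29 infected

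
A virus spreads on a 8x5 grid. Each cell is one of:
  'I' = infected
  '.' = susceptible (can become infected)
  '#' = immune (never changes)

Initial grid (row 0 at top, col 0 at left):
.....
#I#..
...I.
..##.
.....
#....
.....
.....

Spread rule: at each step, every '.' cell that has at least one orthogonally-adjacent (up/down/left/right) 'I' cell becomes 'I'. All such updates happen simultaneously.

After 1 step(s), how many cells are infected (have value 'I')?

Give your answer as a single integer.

Step 0 (initial): 2 infected
Step 1: +5 new -> 7 infected

Answer: 7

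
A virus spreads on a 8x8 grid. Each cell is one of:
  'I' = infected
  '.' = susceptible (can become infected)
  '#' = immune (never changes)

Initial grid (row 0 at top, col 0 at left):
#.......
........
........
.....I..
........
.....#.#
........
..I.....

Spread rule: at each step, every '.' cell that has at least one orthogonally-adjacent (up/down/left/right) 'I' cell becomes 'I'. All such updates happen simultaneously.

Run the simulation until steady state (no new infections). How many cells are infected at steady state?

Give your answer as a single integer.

Answer: 61

Derivation:
Step 0 (initial): 2 infected
Step 1: +7 new -> 9 infected
Step 2: +12 new -> 21 infected
Step 3: +16 new -> 37 infected
Step 4: +11 new -> 48 infected
Step 5: +8 new -> 56 infected
Step 6: +3 new -> 59 infected
Step 7: +2 new -> 61 infected
Step 8: +0 new -> 61 infected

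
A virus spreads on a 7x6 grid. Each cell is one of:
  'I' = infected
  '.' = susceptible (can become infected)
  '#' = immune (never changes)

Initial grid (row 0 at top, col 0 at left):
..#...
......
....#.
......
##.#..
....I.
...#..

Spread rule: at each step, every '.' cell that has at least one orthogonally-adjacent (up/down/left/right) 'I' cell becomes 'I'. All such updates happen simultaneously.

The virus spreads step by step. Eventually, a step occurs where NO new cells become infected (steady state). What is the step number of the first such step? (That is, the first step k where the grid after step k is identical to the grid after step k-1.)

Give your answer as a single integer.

Step 0 (initial): 1 infected
Step 1: +4 new -> 5 infected
Step 2: +4 new -> 9 infected
Step 3: +5 new -> 14 infected
Step 4: +5 new -> 19 infected
Step 5: +5 new -> 24 infected
Step 6: +6 new -> 30 infected
Step 7: +3 new -> 33 infected
Step 8: +2 new -> 35 infected
Step 9: +1 new -> 36 infected
Step 10: +0 new -> 36 infected

Answer: 10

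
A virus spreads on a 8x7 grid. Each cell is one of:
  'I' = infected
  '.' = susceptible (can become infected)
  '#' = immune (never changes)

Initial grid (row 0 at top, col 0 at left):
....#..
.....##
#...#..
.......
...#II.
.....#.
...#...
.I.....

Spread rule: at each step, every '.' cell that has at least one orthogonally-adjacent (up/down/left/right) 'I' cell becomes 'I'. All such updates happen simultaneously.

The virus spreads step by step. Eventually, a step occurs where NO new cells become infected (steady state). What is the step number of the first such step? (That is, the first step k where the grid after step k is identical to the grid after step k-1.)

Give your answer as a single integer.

Step 0 (initial): 3 infected
Step 1: +7 new -> 10 infected
Step 2: +10 new -> 20 infected
Step 3: +9 new -> 29 infected
Step 4: +7 new -> 36 infected
Step 5: +5 new -> 41 infected
Step 6: +2 new -> 43 infected
Step 7: +2 new -> 45 infected
Step 8: +1 new -> 46 infected
Step 9: +0 new -> 46 infected

Answer: 9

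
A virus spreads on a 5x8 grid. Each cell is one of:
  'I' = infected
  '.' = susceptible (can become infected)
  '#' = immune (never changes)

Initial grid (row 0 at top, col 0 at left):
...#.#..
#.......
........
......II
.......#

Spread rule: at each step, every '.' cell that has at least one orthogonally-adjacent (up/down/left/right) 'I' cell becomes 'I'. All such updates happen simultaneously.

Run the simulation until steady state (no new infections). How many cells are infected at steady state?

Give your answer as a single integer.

Answer: 36

Derivation:
Step 0 (initial): 2 infected
Step 1: +4 new -> 6 infected
Step 2: +5 new -> 11 infected
Step 3: +6 new -> 17 infected
Step 4: +4 new -> 21 infected
Step 5: +5 new -> 26 infected
Step 6: +4 new -> 30 infected
Step 7: +4 new -> 34 infected
Step 8: +1 new -> 35 infected
Step 9: +1 new -> 36 infected
Step 10: +0 new -> 36 infected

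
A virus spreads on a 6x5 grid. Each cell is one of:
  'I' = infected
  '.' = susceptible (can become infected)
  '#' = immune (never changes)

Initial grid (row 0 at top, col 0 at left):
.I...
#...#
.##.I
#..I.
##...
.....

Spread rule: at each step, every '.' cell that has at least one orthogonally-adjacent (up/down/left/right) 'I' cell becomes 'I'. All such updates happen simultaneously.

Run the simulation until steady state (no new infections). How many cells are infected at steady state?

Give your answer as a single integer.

Step 0 (initial): 3 infected
Step 1: +7 new -> 10 infected
Step 2: +7 new -> 17 infected
Step 3: +3 new -> 20 infected
Step 4: +1 new -> 21 infected
Step 5: +1 new -> 22 infected
Step 6: +0 new -> 22 infected

Answer: 22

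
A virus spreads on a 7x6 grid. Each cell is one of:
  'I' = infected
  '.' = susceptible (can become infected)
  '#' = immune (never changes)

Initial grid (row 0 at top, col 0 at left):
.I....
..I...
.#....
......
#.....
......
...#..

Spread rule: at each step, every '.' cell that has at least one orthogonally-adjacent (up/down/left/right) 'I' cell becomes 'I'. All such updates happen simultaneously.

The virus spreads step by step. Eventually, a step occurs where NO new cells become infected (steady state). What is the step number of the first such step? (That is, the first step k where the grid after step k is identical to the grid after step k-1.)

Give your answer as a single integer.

Answer: 9

Derivation:
Step 0 (initial): 2 infected
Step 1: +5 new -> 7 infected
Step 2: +5 new -> 12 infected
Step 3: +7 new -> 19 infected
Step 4: +7 new -> 26 infected
Step 5: +5 new -> 31 infected
Step 6: +4 new -> 35 infected
Step 7: +3 new -> 38 infected
Step 8: +1 new -> 39 infected
Step 9: +0 new -> 39 infected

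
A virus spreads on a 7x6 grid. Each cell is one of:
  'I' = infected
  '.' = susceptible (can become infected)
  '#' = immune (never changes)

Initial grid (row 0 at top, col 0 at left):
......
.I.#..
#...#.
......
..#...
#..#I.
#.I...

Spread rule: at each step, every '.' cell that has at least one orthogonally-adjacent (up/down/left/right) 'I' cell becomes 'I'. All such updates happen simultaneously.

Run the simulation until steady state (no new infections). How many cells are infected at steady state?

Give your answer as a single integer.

Answer: 35

Derivation:
Step 0 (initial): 3 infected
Step 1: +10 new -> 13 infected
Step 2: +9 new -> 22 infected
Step 3: +7 new -> 29 infected
Step 4: +3 new -> 32 infected
Step 5: +3 new -> 35 infected
Step 6: +0 new -> 35 infected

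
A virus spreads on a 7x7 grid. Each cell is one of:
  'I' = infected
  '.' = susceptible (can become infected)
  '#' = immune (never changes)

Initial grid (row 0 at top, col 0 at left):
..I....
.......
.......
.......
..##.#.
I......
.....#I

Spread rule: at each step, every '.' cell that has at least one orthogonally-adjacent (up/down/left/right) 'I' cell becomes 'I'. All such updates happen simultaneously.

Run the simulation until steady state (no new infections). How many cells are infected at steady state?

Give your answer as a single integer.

Answer: 45

Derivation:
Step 0 (initial): 3 infected
Step 1: +7 new -> 10 infected
Step 2: +11 new -> 21 infected
Step 3: +12 new -> 33 infected
Step 4: +9 new -> 42 infected
Step 5: +3 new -> 45 infected
Step 6: +0 new -> 45 infected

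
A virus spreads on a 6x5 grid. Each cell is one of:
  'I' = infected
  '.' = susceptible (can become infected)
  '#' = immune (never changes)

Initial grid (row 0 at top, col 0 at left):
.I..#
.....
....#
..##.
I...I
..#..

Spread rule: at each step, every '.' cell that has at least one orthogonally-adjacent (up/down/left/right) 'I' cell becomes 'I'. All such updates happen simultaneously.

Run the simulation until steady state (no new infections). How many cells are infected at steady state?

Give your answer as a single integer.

Answer: 25

Derivation:
Step 0 (initial): 3 infected
Step 1: +9 new -> 12 infected
Step 2: +9 new -> 21 infected
Step 3: +2 new -> 23 infected
Step 4: +2 new -> 25 infected
Step 5: +0 new -> 25 infected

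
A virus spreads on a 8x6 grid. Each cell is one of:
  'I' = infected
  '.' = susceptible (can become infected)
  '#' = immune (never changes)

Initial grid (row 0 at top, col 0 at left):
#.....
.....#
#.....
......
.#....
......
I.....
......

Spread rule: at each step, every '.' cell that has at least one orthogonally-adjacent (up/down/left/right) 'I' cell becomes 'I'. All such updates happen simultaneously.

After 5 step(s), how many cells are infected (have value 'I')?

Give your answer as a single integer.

Step 0 (initial): 1 infected
Step 1: +3 new -> 4 infected
Step 2: +4 new -> 8 infected
Step 3: +4 new -> 12 infected
Step 4: +5 new -> 17 infected
Step 5: +6 new -> 23 infected

Answer: 23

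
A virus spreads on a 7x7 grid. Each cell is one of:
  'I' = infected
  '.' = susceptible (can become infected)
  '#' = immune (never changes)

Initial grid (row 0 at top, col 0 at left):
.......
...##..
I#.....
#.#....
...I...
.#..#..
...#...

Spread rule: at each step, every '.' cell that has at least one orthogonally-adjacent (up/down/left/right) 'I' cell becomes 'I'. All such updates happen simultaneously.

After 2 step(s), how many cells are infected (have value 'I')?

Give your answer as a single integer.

Answer: 14

Derivation:
Step 0 (initial): 2 infected
Step 1: +5 new -> 7 infected
Step 2: +7 new -> 14 infected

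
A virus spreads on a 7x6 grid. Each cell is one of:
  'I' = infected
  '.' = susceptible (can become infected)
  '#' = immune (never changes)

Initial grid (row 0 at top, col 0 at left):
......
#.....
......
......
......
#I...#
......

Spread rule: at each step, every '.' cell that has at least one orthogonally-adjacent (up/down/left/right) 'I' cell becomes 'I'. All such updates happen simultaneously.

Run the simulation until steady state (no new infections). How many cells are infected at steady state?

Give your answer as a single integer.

Step 0 (initial): 1 infected
Step 1: +3 new -> 4 infected
Step 2: +6 new -> 10 infected
Step 3: +6 new -> 16 infected
Step 4: +6 new -> 22 infected
Step 5: +6 new -> 28 infected
Step 6: +5 new -> 33 infected
Step 7: +3 new -> 36 infected
Step 8: +2 new -> 38 infected
Step 9: +1 new -> 39 infected
Step 10: +0 new -> 39 infected

Answer: 39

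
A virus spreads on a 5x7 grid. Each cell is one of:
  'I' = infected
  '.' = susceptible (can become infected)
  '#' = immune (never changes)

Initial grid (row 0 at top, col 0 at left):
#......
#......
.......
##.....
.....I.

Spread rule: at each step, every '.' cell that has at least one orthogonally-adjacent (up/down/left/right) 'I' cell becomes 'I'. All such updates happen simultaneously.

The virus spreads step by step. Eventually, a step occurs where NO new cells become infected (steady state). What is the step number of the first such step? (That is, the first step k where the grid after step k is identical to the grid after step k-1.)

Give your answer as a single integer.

Answer: 9

Derivation:
Step 0 (initial): 1 infected
Step 1: +3 new -> 4 infected
Step 2: +4 new -> 8 infected
Step 3: +5 new -> 13 infected
Step 4: +6 new -> 19 infected
Step 5: +5 new -> 24 infected
Step 6: +3 new -> 27 infected
Step 7: +3 new -> 30 infected
Step 8: +1 new -> 31 infected
Step 9: +0 new -> 31 infected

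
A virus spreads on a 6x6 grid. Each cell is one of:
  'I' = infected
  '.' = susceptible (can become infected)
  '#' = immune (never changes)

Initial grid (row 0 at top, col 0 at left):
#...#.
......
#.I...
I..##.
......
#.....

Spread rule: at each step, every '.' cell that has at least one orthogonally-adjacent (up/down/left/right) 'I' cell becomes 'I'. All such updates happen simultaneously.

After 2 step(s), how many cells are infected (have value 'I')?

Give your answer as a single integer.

Step 0 (initial): 2 infected
Step 1: +6 new -> 8 infected
Step 2: +6 new -> 14 infected

Answer: 14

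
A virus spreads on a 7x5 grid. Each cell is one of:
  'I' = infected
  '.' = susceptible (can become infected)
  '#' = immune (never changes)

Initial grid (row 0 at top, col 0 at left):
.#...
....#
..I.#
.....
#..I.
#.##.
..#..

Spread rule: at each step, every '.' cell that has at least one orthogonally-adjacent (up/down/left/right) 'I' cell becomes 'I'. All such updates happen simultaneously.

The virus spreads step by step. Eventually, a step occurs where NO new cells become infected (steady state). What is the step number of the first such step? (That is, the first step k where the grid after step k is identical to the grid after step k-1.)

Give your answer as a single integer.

Answer: 6

Derivation:
Step 0 (initial): 2 infected
Step 1: +7 new -> 9 infected
Step 2: +8 new -> 17 infected
Step 3: +5 new -> 22 infected
Step 4: +4 new -> 26 infected
Step 5: +1 new -> 27 infected
Step 6: +0 new -> 27 infected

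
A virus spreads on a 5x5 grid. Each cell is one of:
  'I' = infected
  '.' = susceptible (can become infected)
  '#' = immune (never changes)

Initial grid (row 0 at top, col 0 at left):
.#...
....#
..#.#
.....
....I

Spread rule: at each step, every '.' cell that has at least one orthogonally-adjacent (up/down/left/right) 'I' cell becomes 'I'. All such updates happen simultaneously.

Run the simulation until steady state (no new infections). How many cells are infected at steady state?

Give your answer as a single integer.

Answer: 21

Derivation:
Step 0 (initial): 1 infected
Step 1: +2 new -> 3 infected
Step 2: +2 new -> 5 infected
Step 3: +3 new -> 8 infected
Step 4: +3 new -> 11 infected
Step 5: +4 new -> 15 infected
Step 6: +4 new -> 19 infected
Step 7: +1 new -> 20 infected
Step 8: +1 new -> 21 infected
Step 9: +0 new -> 21 infected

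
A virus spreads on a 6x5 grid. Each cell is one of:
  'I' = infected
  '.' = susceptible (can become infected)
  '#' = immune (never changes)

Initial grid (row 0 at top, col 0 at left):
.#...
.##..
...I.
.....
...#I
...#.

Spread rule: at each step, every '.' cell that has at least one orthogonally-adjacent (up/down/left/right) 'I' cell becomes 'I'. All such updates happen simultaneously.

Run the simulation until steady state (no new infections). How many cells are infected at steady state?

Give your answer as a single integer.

Step 0 (initial): 2 infected
Step 1: +6 new -> 8 infected
Step 2: +4 new -> 12 infected
Step 3: +5 new -> 17 infected
Step 4: +4 new -> 21 infected
Step 5: +3 new -> 24 infected
Step 6: +1 new -> 25 infected
Step 7: +0 new -> 25 infected

Answer: 25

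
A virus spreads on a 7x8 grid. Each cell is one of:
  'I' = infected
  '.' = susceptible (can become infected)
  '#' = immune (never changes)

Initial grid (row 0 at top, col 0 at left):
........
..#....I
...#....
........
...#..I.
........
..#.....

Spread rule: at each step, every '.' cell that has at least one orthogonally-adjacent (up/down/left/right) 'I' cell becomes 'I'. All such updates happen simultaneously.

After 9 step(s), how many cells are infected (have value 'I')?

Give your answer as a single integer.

Step 0 (initial): 2 infected
Step 1: +7 new -> 9 infected
Step 2: +9 new -> 18 infected
Step 3: +7 new -> 25 infected
Step 4: +6 new -> 31 infected
Step 5: +4 new -> 35 infected
Step 6: +5 new -> 40 infected
Step 7: +6 new -> 46 infected
Step 8: +5 new -> 51 infected
Step 9: +1 new -> 52 infected

Answer: 52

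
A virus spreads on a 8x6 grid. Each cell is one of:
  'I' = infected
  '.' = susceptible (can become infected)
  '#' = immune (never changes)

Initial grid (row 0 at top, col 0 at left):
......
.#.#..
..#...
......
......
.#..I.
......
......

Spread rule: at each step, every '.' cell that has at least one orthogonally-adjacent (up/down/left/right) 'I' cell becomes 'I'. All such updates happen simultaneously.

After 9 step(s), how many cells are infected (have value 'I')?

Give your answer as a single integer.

Step 0 (initial): 1 infected
Step 1: +4 new -> 5 infected
Step 2: +7 new -> 12 infected
Step 3: +7 new -> 19 infected
Step 4: +7 new -> 26 infected
Step 5: +6 new -> 32 infected
Step 6: +6 new -> 38 infected
Step 7: +2 new -> 40 infected
Step 8: +3 new -> 43 infected
Step 9: +1 new -> 44 infected

Answer: 44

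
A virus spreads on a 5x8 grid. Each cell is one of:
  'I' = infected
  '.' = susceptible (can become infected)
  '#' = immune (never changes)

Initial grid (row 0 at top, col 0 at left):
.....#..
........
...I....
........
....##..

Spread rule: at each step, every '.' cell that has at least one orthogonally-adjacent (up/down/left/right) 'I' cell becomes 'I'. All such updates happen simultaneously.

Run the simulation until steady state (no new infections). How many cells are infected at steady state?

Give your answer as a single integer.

Step 0 (initial): 1 infected
Step 1: +4 new -> 5 infected
Step 2: +8 new -> 13 infected
Step 3: +9 new -> 22 infected
Step 4: +7 new -> 29 infected
Step 5: +6 new -> 35 infected
Step 6: +2 new -> 37 infected
Step 7: +0 new -> 37 infected

Answer: 37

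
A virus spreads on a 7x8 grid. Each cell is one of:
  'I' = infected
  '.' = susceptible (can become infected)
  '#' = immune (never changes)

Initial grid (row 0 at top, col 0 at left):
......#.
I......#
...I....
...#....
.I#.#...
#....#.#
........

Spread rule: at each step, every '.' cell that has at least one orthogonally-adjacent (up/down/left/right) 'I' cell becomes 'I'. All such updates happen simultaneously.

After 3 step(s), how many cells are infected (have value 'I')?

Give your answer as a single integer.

Answer: 31

Derivation:
Step 0 (initial): 3 infected
Step 1: +9 new -> 12 infected
Step 2: +11 new -> 23 infected
Step 3: +8 new -> 31 infected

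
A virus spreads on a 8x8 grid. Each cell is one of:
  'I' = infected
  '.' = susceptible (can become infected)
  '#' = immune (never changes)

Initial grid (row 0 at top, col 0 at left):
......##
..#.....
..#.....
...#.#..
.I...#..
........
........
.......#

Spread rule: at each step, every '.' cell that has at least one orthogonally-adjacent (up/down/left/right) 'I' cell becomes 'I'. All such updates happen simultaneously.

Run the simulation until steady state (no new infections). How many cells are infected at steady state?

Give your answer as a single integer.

Answer: 56

Derivation:
Step 0 (initial): 1 infected
Step 1: +4 new -> 5 infected
Step 2: +7 new -> 12 infected
Step 3: +7 new -> 19 infected
Step 4: +7 new -> 26 infected
Step 5: +6 new -> 32 infected
Step 6: +7 new -> 39 infected
Step 7: +8 new -> 47 infected
Step 8: +7 new -> 54 infected
Step 9: +2 new -> 56 infected
Step 10: +0 new -> 56 infected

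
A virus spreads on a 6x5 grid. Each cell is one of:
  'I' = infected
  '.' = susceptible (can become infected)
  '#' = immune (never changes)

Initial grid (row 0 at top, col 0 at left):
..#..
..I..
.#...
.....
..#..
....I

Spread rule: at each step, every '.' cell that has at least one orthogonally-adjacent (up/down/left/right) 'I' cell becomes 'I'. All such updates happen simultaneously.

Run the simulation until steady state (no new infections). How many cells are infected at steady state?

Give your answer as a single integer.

Step 0 (initial): 2 infected
Step 1: +5 new -> 7 infected
Step 2: +9 new -> 16 infected
Step 3: +7 new -> 23 infected
Step 4: +3 new -> 26 infected
Step 5: +1 new -> 27 infected
Step 6: +0 new -> 27 infected

Answer: 27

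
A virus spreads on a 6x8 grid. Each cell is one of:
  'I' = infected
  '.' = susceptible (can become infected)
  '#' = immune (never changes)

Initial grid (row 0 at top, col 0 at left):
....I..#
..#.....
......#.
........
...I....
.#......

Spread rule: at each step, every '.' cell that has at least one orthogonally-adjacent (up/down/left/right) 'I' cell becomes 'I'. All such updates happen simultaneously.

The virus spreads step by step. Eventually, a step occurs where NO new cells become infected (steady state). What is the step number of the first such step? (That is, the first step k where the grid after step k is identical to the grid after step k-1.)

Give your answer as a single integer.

Step 0 (initial): 2 infected
Step 1: +7 new -> 9 infected
Step 2: +12 new -> 21 infected
Step 3: +9 new -> 30 infected
Step 4: +9 new -> 39 infected
Step 5: +5 new -> 44 infected
Step 6: +0 new -> 44 infected

Answer: 6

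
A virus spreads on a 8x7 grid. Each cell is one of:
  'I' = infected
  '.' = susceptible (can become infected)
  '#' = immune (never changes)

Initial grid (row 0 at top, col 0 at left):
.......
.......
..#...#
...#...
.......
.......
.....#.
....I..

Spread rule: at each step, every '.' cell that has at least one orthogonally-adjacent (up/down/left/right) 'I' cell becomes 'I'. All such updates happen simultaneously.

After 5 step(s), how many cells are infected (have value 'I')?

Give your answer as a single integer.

Step 0 (initial): 1 infected
Step 1: +3 new -> 4 infected
Step 2: +4 new -> 8 infected
Step 3: +6 new -> 14 infected
Step 4: +7 new -> 21 infected
Step 5: +6 new -> 27 infected

Answer: 27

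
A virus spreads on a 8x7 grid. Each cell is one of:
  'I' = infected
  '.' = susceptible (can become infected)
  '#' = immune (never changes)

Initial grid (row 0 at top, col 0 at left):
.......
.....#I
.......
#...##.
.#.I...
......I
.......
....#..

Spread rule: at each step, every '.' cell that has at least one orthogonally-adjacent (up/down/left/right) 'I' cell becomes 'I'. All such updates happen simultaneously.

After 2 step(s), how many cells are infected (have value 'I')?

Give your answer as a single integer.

Step 0 (initial): 3 infected
Step 1: +9 new -> 12 infected
Step 2: +11 new -> 23 infected

Answer: 23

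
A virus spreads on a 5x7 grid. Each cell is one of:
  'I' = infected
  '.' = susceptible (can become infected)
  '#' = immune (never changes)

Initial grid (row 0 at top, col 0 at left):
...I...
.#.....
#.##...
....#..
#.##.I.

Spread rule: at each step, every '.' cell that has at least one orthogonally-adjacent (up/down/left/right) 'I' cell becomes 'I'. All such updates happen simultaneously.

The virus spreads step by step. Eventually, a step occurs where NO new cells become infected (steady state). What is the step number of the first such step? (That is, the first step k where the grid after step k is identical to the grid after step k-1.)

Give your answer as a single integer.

Answer: 5

Derivation:
Step 0 (initial): 2 infected
Step 1: +6 new -> 8 infected
Step 2: +6 new -> 14 infected
Step 3: +5 new -> 19 infected
Step 4: +2 new -> 21 infected
Step 5: +0 new -> 21 infected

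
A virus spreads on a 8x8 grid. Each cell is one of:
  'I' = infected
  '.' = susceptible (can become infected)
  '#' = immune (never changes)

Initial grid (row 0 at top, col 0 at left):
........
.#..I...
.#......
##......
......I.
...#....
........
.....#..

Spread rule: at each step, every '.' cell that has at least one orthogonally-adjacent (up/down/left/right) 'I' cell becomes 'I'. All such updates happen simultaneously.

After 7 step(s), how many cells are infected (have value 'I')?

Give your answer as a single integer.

Step 0 (initial): 2 infected
Step 1: +8 new -> 10 infected
Step 2: +14 new -> 24 infected
Step 3: +11 new -> 35 infected
Step 4: +6 new -> 41 infected
Step 5: +5 new -> 46 infected
Step 6: +5 new -> 51 infected
Step 7: +4 new -> 55 infected

Answer: 55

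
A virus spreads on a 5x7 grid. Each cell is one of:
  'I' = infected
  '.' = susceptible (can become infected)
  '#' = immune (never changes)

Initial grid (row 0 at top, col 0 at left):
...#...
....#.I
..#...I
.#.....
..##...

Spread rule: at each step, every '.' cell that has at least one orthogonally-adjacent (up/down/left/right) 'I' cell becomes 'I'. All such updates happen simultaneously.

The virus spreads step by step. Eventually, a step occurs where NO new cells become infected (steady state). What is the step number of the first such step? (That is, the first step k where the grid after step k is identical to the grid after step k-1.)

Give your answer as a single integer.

Answer: 12

Derivation:
Step 0 (initial): 2 infected
Step 1: +4 new -> 6 infected
Step 2: +4 new -> 10 infected
Step 3: +4 new -> 14 infected
Step 4: +3 new -> 17 infected
Step 5: +2 new -> 19 infected
Step 6: +2 new -> 21 infected
Step 7: +3 new -> 24 infected
Step 8: +2 new -> 26 infected
Step 9: +1 new -> 27 infected
Step 10: +1 new -> 28 infected
Step 11: +1 new -> 29 infected
Step 12: +0 new -> 29 infected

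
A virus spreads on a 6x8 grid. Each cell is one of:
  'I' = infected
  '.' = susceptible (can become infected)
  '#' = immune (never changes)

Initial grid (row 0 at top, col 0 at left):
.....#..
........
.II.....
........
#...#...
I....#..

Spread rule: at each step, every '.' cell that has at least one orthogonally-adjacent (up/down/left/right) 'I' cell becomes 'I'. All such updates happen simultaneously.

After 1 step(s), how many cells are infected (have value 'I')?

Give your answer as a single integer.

Answer: 10

Derivation:
Step 0 (initial): 3 infected
Step 1: +7 new -> 10 infected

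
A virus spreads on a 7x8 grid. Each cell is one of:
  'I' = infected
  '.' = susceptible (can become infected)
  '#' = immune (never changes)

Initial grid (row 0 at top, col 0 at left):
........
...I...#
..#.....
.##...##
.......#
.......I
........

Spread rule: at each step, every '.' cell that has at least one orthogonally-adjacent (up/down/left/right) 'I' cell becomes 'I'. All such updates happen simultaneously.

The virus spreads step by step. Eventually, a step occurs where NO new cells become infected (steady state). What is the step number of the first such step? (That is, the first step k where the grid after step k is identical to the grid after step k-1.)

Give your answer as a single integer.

Answer: 9

Derivation:
Step 0 (initial): 2 infected
Step 1: +6 new -> 8 infected
Step 2: +9 new -> 17 infected
Step 3: +11 new -> 28 infected
Step 4: +9 new -> 37 infected
Step 5: +6 new -> 43 infected
Step 6: +3 new -> 46 infected
Step 7: +2 new -> 48 infected
Step 8: +1 new -> 49 infected
Step 9: +0 new -> 49 infected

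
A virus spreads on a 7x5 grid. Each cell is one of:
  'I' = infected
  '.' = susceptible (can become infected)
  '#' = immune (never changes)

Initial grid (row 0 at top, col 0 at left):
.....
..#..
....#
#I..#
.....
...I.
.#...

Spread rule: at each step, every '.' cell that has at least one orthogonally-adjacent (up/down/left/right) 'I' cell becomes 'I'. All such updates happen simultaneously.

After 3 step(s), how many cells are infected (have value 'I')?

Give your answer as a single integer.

Step 0 (initial): 2 infected
Step 1: +7 new -> 9 infected
Step 2: +10 new -> 19 infected
Step 3: +4 new -> 23 infected

Answer: 23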